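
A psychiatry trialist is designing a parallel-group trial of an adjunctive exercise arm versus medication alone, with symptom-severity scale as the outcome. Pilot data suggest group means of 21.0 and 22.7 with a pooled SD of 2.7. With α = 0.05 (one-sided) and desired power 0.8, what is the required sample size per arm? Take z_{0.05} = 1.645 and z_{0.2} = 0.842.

Cohen's d = |M₁ − M₂| / SD_pooled = |21.0 − 22.7| / 2.7 = 1.7 / 2.7 = 0.630.
For two independent groups with equal n: n = 2·((z_{α} + z_β) / d)².
z_{α} + z_β = 1.645 + 0.842 = 2.487.
n = 2 × (2.487 / 0.630)² = 2 × 3.948² = 2 × 15.58 = 31.2.
Round up to the next whole participant.

n = 32 per group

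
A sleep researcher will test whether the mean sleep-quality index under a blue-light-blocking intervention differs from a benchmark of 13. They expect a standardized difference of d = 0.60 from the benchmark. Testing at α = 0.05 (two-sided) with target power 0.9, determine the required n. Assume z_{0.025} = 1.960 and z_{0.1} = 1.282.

For a one-sample test: n = ((z_{α/2} + z_β) / d)².
z_{α/2} + z_β = 1.960 + 1.282 = 3.242.
n = (3.242 / 0.60)² = 5.403² = 29.20.
Round up.

n = 30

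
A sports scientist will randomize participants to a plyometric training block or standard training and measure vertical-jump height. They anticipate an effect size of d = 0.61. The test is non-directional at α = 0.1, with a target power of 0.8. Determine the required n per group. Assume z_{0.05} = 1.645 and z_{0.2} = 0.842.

For two independent groups with equal n: n = 2·((z_{α/2} + z_β) / d)².
z_{α/2} + z_β = 1.645 + 0.842 = 2.487.
n = 2 × (2.487 / 0.61)² = 2 × 4.077² = 2 × 16.62 = 33.2.
Round up to the next whole participant.

n = 34 per group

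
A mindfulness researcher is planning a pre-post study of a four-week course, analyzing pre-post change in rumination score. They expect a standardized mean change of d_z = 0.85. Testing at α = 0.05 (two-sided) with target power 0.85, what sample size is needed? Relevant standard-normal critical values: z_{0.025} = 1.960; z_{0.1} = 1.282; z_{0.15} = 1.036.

n = 13 pairs

For a paired (one-sample on differences) test: n = ((z_{α/2} + z_β) / d)².
z_{α/2} + z_β = 1.960 + 1.036 = 2.996.
n = (2.996 / 0.85)² = 3.525² = 12.42.
Round up.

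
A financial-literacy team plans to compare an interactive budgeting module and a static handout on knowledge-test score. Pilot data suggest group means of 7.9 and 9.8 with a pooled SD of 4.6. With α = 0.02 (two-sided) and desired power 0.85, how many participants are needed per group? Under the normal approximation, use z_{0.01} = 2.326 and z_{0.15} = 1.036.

Cohen's d = |M₁ − M₂| / SD_pooled = |7.9 − 9.8| / 4.6 = 1.9 / 4.6 = 0.413.
For two independent groups with equal n: n = 2·((z_{α/2} + z_β) / d)².
z_{α/2} + z_β = 2.326 + 1.036 = 3.362.
n = 2 × (3.362 / 0.413)² = 2 × 8.140² = 2 × 66.27 = 132.5.
Round up to the next whole participant.

n = 133 per group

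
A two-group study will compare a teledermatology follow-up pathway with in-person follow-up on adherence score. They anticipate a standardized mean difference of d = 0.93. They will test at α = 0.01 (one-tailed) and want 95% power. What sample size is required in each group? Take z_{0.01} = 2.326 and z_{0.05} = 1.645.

n = 37 per group

For two independent groups with equal n: n = 2·((z_{α} + z_β) / d)².
z_{α} + z_β = 2.326 + 1.645 = 3.971.
n = 2 × (3.971 / 0.93)² = 2 × 4.270² = 2 × 18.23 = 36.5.
Round up to the next whole participant.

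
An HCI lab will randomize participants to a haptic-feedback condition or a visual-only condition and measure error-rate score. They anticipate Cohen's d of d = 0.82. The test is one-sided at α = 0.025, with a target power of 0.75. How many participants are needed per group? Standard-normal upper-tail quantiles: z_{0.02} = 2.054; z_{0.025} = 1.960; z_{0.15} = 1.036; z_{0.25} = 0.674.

n = 21 per group

For two independent groups with equal n: n = 2·((z_{α} + z_β) / d)².
z_{α} + z_β = 1.960 + 0.674 = 2.634.
n = 2 × (2.634 / 0.82)² = 2 × 3.212² = 2 × 10.32 = 20.6.
Round up to the next whole participant.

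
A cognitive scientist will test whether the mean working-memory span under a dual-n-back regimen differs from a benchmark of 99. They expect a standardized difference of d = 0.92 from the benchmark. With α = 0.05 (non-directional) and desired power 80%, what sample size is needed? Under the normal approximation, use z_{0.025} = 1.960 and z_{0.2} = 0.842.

For a one-sample test: n = ((z_{α/2} + z_β) / d)².
z_{α/2} + z_β = 1.960 + 0.842 = 2.802.
n = (2.802 / 0.92)² = 3.046² = 9.28.
Round up.

n = 10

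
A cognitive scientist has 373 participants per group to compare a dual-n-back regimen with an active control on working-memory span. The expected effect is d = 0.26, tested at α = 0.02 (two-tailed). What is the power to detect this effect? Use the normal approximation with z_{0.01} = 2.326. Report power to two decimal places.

power ≈ 0.89

For two equal groups, power = Φ(d·√(n/2) − z_{α/2}).
d·√(n/2) = 0.26 × √(373/2) = 0.26 × 13.657 = 3.551.
z_β = 3.551 − 2.326 = 1.225.
Power = Φ(1.225) = 0.890.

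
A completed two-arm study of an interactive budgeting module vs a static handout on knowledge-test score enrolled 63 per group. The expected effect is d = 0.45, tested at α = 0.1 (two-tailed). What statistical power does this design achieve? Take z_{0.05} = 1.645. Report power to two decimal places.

power ≈ 0.81

For two equal groups, power = Φ(d·√(n/2) − z_{α/2}).
d·√(n/2) = 0.45 × √(63/2) = 0.45 × 5.612 = 2.526.
z_β = 2.526 − 1.645 = 0.881.
Power = Φ(0.881) = 0.811.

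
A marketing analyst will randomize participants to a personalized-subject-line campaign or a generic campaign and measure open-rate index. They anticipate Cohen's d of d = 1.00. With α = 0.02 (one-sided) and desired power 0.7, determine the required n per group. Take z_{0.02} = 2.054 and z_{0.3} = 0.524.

n = 14 per group

For two independent groups with equal n: n = 2·((z_{α} + z_β) / d)².
z_{α} + z_β = 2.054 + 0.524 = 2.578.
n = 2 × (2.578 / 1.00)² = 2 × 2.578² = 2 × 6.65 = 13.3.
Round up to the next whole participant.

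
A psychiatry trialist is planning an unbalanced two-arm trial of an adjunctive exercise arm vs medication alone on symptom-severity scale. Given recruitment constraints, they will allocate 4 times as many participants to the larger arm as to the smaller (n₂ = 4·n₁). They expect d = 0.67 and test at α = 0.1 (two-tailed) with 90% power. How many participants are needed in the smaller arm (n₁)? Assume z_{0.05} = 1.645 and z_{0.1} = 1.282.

n₁ = 24

With allocation ratio k = n₂/n₁ = 4, Var(x̄₁−x̄₂) = σ²(1/n₁ + 1/(k·n₁)) = σ²·(k+1)/(k·n₁).
So n₁ = (1 + 1/k)·((z_{α/2} + z_β)/d)² = 1.250 × (2.927/0.67)².
n₁ = 1.250 × 19.09 = 23.9.
Round up: n₁ = 24, giving n₂ = 4 × 24 = 96.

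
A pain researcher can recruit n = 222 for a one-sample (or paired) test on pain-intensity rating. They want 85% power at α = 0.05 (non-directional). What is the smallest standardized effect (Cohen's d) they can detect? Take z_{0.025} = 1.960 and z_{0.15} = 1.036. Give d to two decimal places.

d_min ≈ 0.20

For a single sample (or paired design) of n = 222: d_min = (z_{α/2} + z_β)/√n.
z-sum = 1.960 + 1.036 = 2.996.
d_min = 2.996 / √222 = 2.996 / 14.900 = 0.201.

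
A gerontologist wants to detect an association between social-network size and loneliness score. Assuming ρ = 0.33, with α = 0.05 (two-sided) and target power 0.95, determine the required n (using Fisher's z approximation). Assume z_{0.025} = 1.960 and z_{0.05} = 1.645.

n = 114

Fisher's z: C = ½·ln((1+r)/(1−r)) = ½·ln(1.9851) = 0.3428.
n = ((z_{α/2} + z_β)/C)² + 3.
(1.960 + 1.645) / 0.3428 = 3.605 / 0.3428 = 10.516.
n = 10.516² + 3 = 110.59 + 3 = 113.6.
Round up.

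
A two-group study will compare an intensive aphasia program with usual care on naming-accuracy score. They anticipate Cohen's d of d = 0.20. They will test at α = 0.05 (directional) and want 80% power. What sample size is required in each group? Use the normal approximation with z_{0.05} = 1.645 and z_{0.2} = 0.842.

n = 310 per group

For two independent groups with equal n: n = 2·((z_{α} + z_β) / d)².
z_{α} + z_β = 1.645 + 0.842 = 2.487.
n = 2 × (2.487 / 0.20)² = 2 × 12.435² = 2 × 154.63 = 309.3.
Round up to the next whole participant.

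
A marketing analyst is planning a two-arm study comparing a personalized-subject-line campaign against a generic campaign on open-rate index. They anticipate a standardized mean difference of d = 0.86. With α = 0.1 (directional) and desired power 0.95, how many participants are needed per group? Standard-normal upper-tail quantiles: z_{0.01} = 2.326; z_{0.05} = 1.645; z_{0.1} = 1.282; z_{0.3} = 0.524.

For two independent groups with equal n: n = 2·((z_{α} + z_β) / d)².
z_{α} + z_β = 1.282 + 1.645 = 2.927.
n = 2 × (2.927 / 0.86)² = 2 × 3.403² = 2 × 11.58 = 23.2.
Round up to the next whole participant.

n = 24 per group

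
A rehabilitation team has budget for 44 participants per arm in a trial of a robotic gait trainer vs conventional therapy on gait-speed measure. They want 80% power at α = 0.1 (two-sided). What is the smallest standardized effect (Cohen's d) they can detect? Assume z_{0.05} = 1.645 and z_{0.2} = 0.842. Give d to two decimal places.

d_min ≈ 0.53

For two independent groups of n = 44 each: d_min = (z_{α/2} + z_β)·√(2/n).
z-sum = 1.645 + 0.842 = 2.487.
d_min = 2.487 × √(2/44) = 2.487 × 0.2132 = 0.530.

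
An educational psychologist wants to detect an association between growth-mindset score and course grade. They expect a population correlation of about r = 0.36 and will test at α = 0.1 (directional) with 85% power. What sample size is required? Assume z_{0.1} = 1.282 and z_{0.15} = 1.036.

n = 41

Fisher's z: C = ½·ln((1+r)/(1−r)) = ½·ln(2.1250) = 0.3769.
n = ((z_{α} + z_β)/C)² + 3.
(1.282 + 1.036) / 0.3769 = 2.318 / 0.3769 = 6.150.
n = 6.150² + 3 = 37.82 + 3 = 40.8.
Round up.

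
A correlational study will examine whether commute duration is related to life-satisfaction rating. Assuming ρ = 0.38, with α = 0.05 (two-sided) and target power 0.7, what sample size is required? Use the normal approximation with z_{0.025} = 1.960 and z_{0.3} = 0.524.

n = 42

Fisher's z: C = ½·ln((1+r)/(1−r)) = ½·ln(2.2258) = 0.4001.
n = ((z_{α/2} + z_β)/C)² + 3.
(1.960 + 0.524) / 0.4001 = 2.484 / 0.4001 = 6.208.
n = 6.208² + 3 = 38.54 + 3 = 41.5.
Round up.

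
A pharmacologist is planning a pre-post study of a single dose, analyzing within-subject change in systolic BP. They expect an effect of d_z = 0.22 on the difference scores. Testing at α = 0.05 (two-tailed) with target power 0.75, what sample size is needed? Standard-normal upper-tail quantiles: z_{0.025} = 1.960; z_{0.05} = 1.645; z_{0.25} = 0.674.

n = 144 pairs

For a paired (one-sample on differences) test: n = ((z_{α/2} + z_β) / d)².
z_{α/2} + z_β = 1.960 + 0.674 = 2.634.
n = (2.634 / 0.22)² = 11.973² = 143.35.
Round up.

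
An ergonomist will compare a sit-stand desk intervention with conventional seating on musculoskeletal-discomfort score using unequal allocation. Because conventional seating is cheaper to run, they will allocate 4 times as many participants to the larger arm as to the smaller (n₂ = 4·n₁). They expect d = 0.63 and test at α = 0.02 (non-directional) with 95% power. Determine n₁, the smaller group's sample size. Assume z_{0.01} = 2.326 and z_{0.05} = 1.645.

n₁ = 50

With allocation ratio k = n₂/n₁ = 4, Var(x̄₁−x̄₂) = σ²(1/n₁ + 1/(k·n₁)) = σ²·(k+1)/(k·n₁).
So n₁ = (1 + 1/k)·((z_{α/2} + z_β)/d)² = 1.250 × (3.971/0.63)².
n₁ = 1.250 × 39.73 = 49.7.
Round up: n₁ = 50, giving n₂ = 4 × 50 = 200.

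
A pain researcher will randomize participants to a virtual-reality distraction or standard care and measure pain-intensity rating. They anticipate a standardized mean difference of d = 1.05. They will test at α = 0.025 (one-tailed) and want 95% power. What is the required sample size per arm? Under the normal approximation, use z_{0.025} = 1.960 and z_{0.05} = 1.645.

For two independent groups with equal n: n = 2·((z_{α} + z_β) / d)².
z_{α} + z_β = 1.960 + 1.645 = 3.605.
n = 2 × (3.605 / 1.05)² = 2 × 3.433² = 2 × 11.79 = 23.6.
Round up to the next whole participant.

n = 24 per group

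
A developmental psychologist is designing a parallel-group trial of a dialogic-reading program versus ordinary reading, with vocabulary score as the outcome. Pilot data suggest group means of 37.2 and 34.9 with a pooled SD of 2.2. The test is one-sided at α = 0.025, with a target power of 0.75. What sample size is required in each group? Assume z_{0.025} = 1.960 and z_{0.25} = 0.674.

n = 13 per group

Cohen's d = |M₁ − M₂| / SD_pooled = |37.2 − 34.9| / 2.2 = 2.3 / 2.2 = 1.045.
For two independent groups with equal n: n = 2·((z_{α} + z_β) / d)².
z_{α} + z_β = 1.960 + 0.674 = 2.634.
n = 2 × (2.634 / 1.045)² = 2 × 2.521² = 2 × 6.35 = 12.7.
Round up to the next whole participant.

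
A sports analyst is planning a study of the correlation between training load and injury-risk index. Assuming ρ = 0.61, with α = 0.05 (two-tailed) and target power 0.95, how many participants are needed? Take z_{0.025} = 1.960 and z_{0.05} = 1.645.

n = 29

Fisher's z: C = ½·ln((1+r)/(1−r)) = ½·ln(4.1282) = 0.7089.
n = ((z_{α/2} + z_β)/C)² + 3.
(1.960 + 1.645) / 0.7089 = 3.605 / 0.7089 = 5.085.
n = 5.085² + 3 = 25.86 + 3 = 28.9.
Round up.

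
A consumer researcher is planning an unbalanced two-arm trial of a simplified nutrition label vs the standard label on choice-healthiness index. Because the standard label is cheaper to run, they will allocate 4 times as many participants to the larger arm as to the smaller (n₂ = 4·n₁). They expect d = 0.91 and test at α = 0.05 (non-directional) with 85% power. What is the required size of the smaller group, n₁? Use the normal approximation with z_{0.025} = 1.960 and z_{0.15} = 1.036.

With allocation ratio k = n₂/n₁ = 4, Var(x̄₁−x̄₂) = σ²(1/n₁ + 1/(k·n₁)) = σ²·(k+1)/(k·n₁).
So n₁ = (1 + 1/k)·((z_{α/2} + z_β)/d)² = 1.250 × (2.996/0.91)².
n₁ = 1.250 × 10.84 = 13.5.
Round up: n₁ = 14, giving n₂ = 4 × 14 = 56.

n₁ = 14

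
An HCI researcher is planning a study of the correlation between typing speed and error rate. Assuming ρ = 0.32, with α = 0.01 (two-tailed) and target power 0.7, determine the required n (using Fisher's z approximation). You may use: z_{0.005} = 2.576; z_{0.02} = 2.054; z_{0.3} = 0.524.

n = 91

Fisher's z: C = ½·ln((1+r)/(1−r)) = ½·ln(1.9412) = 0.3316.
n = ((z_{α/2} + z_β)/C)² + 3.
(2.576 + 0.524) / 0.3316 = 3.100 / 0.3316 = 9.349.
n = 9.349² + 3 = 87.40 + 3 = 90.4.
Round up.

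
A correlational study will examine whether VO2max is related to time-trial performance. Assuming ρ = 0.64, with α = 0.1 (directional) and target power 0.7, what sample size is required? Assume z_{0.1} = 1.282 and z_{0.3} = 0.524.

n = 9

Fisher's z: C = ½·ln((1+r)/(1−r)) = ½·ln(4.5556) = 0.7582.
n = ((z_{α} + z_β)/C)² + 3.
(1.282 + 0.524) / 0.7582 = 1.806 / 0.7582 = 2.382.
n = 2.382² + 3 = 5.67 + 3 = 8.7.
Round up.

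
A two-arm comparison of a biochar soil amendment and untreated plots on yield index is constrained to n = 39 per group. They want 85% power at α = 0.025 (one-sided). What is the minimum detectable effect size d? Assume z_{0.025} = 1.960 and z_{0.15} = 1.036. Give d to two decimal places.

d_min ≈ 0.68

For two independent groups of n = 39 each: d_min = (z_{α} + z_β)·√(2/n).
z-sum = 1.960 + 1.036 = 2.996.
d_min = 2.996 × √(2/39) = 2.996 × 0.2265 = 0.678.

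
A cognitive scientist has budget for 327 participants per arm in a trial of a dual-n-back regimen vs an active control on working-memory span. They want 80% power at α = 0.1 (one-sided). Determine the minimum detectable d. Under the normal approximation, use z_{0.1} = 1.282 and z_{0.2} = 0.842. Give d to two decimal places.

For two independent groups of n = 327 each: d_min = (z_{α} + z_β)·√(2/n).
z-sum = 1.282 + 0.842 = 2.124.
d_min = 2.124 × √(2/327) = 2.124 × 0.0782 = 0.166.

d_min ≈ 0.17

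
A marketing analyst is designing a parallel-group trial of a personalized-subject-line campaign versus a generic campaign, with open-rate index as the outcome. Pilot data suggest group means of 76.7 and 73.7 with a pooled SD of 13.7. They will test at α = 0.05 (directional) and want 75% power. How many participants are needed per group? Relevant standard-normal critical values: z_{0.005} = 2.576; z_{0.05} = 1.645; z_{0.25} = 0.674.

n = 225 per group

Cohen's d = |M₁ − M₂| / SD_pooled = |76.7 − 73.7| / 13.7 = 3.0 / 13.7 = 0.219.
For two independent groups with equal n: n = 2·((z_{α} + z_β) / d)².
z_{α} + z_β = 1.645 + 0.674 = 2.319.
n = 2 × (2.319 / 0.219)² = 2 × 10.589² = 2 × 112.13 = 224.3.
Round up to the next whole participant.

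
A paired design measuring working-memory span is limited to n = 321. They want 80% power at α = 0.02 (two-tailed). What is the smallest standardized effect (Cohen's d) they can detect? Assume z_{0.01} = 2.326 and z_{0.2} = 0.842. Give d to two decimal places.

For a single sample (or paired design) of n = 321: d_min = (z_{α/2} + z_β)/√n.
z-sum = 2.326 + 0.842 = 3.168.
d_min = 3.168 / √321 = 3.168 / 17.916 = 0.177.

d_min ≈ 0.18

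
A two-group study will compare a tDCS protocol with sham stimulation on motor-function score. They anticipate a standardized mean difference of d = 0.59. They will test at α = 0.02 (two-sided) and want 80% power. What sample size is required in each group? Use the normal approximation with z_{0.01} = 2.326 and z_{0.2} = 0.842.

n = 58 per group

For two independent groups with equal n: n = 2·((z_{α/2} + z_β) / d)².
z_{α/2} + z_β = 2.326 + 0.842 = 3.168.
n = 2 × (3.168 / 0.59)² = 2 × 5.369² = 2 × 28.83 = 57.7.
Round up to the next whole participant.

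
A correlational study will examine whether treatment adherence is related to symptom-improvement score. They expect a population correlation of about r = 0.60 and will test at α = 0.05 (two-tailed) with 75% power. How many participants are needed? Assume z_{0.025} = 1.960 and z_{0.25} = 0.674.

Fisher's z: C = ½·ln((1+r)/(1−r)) = ½·ln(4.0000) = 0.6931.
n = ((z_{α/2} + z_β)/C)² + 3.
(1.960 + 0.674) / 0.6931 = 2.634 / 0.6931 = 3.800.
n = 3.800² + 3 = 14.44 + 3 = 17.4.
Round up.

n = 18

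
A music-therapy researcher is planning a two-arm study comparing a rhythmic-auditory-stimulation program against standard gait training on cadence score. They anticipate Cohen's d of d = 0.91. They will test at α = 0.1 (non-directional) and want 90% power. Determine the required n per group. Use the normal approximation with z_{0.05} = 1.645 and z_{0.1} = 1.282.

n = 21 per group

For two independent groups with equal n: n = 2·((z_{α/2} + z_β) / d)².
z_{α/2} + z_β = 1.645 + 1.282 = 2.927.
n = 2 × (2.927 / 0.91)² = 2 × 3.216² = 2 × 10.35 = 20.7.
Round up to the next whole participant.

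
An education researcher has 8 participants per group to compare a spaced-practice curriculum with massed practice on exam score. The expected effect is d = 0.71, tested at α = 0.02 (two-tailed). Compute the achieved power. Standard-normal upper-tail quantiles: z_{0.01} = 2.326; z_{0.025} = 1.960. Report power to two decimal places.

power ≈ 0.18

For two equal groups, power = Φ(d·√(n/2) − z_{α/2}).
d·√(n/2) = 0.71 × √(8/2) = 0.71 × 2.000 = 1.420.
z_β = 1.420 − 2.326 = -0.906.
Power = Φ(-0.906) = 0.182.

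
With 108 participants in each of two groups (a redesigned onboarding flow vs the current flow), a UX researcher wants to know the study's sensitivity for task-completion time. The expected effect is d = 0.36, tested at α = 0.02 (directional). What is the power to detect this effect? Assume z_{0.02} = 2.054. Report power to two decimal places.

For two equal groups, power = Φ(d·√(n/2) − z_{α}).
d·√(n/2) = 0.36 × √(108/2) = 0.36 × 7.348 = 2.645.
z_β = 2.645 − 2.054 = 0.591.
Power = Φ(0.591) = 0.723.

power ≈ 0.72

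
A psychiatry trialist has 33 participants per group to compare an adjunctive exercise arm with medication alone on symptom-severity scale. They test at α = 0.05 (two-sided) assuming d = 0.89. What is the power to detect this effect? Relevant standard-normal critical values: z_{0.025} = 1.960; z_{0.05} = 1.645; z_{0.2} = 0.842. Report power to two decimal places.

For two equal groups, power = Φ(d·√(n/2) − z_{α/2}).
d·√(n/2) = 0.89 × √(33/2) = 0.89 × 4.062 = 3.615.
z_β = 3.615 − 1.960 = 1.655.
Power = Φ(1.655) = 0.951.

power ≈ 0.95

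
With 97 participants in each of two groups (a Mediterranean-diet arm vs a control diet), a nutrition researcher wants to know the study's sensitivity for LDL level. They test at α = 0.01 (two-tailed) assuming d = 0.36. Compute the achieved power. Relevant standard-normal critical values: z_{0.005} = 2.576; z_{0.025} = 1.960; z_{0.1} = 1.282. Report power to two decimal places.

power ≈ 0.47

For two equal groups, power = Φ(d·√(n/2) − z_{α/2}).
d·√(n/2) = 0.36 × √(97/2) = 0.36 × 6.964 = 2.507.
z_β = 2.507 − 2.576 = -0.069.
Power = Φ(-0.069) = 0.473.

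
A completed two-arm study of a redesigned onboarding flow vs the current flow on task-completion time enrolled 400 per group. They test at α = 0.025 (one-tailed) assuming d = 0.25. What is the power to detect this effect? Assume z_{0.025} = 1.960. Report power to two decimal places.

For two equal groups, power = Φ(d·√(n/2) − z_{α}).
d·√(n/2) = 0.25 × √(400/2) = 0.25 × 14.142 = 3.536.
z_β = 3.536 − 1.960 = 1.576.
Power = Φ(1.576) = 0.942.

power ≈ 0.94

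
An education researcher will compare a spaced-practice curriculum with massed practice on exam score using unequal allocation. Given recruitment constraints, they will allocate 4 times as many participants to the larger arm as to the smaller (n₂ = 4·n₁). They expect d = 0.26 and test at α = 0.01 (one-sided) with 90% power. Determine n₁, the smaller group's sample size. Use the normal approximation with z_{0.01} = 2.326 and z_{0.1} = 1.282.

n₁ = 241

With allocation ratio k = n₂/n₁ = 4, Var(x̄₁−x̄₂) = σ²(1/n₁ + 1/(k·n₁)) = σ²·(k+1)/(k·n₁).
So n₁ = (1 + 1/k)·((z_{α} + z_β)/d)² = 1.250 × (3.608/0.26)².
n₁ = 1.250 × 192.57 = 240.7.
Round up: n₁ = 241, giving n₂ = 4 × 241 = 964.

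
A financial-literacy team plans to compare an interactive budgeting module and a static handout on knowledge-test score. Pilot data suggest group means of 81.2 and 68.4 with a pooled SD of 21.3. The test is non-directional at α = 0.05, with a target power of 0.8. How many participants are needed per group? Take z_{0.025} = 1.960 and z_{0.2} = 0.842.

Cohen's d = |M₁ − M₂| / SD_pooled = |81.2 − 68.4| / 21.3 = 12.8 / 21.3 = 0.601.
For two independent groups with equal n: n = 2·((z_{α/2} + z_β) / d)².
z_{α/2} + z_β = 1.960 + 0.842 = 2.802.
n = 2 × (2.802 / 0.601)² = 2 × 4.662² = 2 × 21.74 = 43.5.
Round up to the next whole participant.

n = 44 per group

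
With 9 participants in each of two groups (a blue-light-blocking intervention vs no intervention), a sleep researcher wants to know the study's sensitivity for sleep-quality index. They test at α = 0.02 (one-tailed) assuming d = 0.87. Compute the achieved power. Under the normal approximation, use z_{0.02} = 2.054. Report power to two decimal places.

For two equal groups, power = Φ(d·√(n/2) − z_{α}).
d·√(n/2) = 0.87 × √(9/2) = 0.87 × 2.121 = 1.846.
z_β = 1.846 − 2.054 = -0.208.
Power = Φ(-0.208) = 0.417.

power ≈ 0.42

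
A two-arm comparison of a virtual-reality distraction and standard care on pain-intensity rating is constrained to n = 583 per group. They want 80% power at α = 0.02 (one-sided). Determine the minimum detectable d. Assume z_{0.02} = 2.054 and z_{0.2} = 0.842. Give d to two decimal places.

For two independent groups of n = 583 each: d_min = (z_{α} + z_β)·√(2/n).
z-sum = 2.054 + 0.842 = 2.896.
d_min = 2.896 × √(2/583) = 2.896 × 0.0586 = 0.170.

d_min ≈ 0.17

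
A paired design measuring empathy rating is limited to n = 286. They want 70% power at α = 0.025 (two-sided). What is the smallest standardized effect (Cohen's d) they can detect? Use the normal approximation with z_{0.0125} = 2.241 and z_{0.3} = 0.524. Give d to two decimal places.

d_min ≈ 0.16

For a single sample (or paired design) of n = 286: d_min = (z_{α/2} + z_β)/√n.
z-sum = 2.241 + 0.524 = 2.765.
d_min = 2.765 / √286 = 2.765 / 16.912 = 0.163.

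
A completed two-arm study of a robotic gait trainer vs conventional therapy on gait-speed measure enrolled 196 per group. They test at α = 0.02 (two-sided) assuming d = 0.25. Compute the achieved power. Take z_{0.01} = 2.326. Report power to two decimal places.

power ≈ 0.56

For two equal groups, power = Φ(d·√(n/2) − z_{α/2}).
d·√(n/2) = 0.25 × √(196/2) = 0.25 × 9.899 = 2.475.
z_β = 2.475 − 2.326 = 0.149.
Power = Φ(0.149) = 0.559.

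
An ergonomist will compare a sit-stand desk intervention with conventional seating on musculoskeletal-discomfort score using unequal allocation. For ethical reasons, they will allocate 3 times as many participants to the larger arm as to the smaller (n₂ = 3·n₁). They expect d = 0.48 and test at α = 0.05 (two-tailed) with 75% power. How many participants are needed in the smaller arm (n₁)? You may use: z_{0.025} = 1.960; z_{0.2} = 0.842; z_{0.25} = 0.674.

n₁ = 41

With allocation ratio k = n₂/n₁ = 3, Var(x̄₁−x̄₂) = σ²(1/n₁ + 1/(k·n₁)) = σ²·(k+1)/(k·n₁).
So n₁ = (1 + 1/k)·((z_{α/2} + z_β)/d)² = 1.333 × (2.634/0.48)².
n₁ = 1.333 × 30.11 = 40.2.
Round up: n₁ = 41, giving n₂ = 3 × 41 = 123.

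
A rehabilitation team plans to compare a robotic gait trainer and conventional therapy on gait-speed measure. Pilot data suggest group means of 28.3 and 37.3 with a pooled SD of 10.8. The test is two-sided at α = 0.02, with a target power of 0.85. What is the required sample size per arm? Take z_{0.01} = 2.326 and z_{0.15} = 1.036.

n = 33 per group

Cohen's d = |M₁ − M₂| / SD_pooled = |28.3 − 37.3| / 10.8 = 9.0 / 10.8 = 0.833.
For two independent groups with equal n: n = 2·((z_{α/2} + z_β) / d)².
z_{α/2} + z_β = 2.326 + 1.036 = 3.362.
n = 2 × (3.362 / 0.833)² = 2 × 4.036² = 2 × 16.29 = 32.6.
Round up to the next whole participant.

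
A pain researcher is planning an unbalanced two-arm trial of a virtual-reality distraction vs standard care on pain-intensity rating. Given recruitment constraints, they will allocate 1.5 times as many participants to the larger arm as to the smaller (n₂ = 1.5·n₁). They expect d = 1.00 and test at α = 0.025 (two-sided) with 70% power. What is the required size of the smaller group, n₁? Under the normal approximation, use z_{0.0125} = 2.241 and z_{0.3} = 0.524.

n₁ = 13

With allocation ratio k = n₂/n₁ = 1.5, Var(x̄₁−x̄₂) = σ²(1/n₁ + 1/(k·n₁)) = σ²·(k+1)/(k·n₁).
So n₁ = (1 + 1/k)·((z_{α/2} + z_β)/d)² = 1.667 × (2.765/1.00)².
n₁ = 1.667 × 7.65 = 12.7.
Round up: n₁ = 13, giving n₂ = ⌈1.5 × 13⌉ = ⌈19.5⌉ = 20.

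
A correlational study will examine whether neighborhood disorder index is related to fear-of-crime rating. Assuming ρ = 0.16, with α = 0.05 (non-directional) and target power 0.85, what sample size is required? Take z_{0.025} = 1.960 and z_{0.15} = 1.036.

n = 348

Fisher's z: C = ½·ln((1+r)/(1−r)) = ½·ln(1.3810) = 0.1614.
n = ((z_{α/2} + z_β)/C)² + 3.
(1.960 + 1.036) / 0.1614 = 2.996 / 0.1614 = 18.563.
n = 18.563² + 3 = 344.57 + 3 = 347.6.
Round up.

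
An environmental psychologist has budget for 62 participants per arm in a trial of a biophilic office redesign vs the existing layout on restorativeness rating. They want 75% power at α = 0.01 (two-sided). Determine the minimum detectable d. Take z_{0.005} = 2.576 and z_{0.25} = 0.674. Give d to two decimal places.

d_min ≈ 0.58

For two independent groups of n = 62 each: d_min = (z_{α/2} + z_β)·√(2/n).
z-sum = 2.576 + 0.674 = 3.250.
d_min = 3.250 × √(2/62) = 3.250 × 0.1796 = 0.584.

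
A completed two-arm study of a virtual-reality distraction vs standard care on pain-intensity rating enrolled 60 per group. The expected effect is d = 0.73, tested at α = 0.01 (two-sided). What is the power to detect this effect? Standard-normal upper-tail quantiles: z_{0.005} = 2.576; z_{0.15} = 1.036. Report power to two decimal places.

For two equal groups, power = Φ(d·√(n/2) − z_{α/2}).
d·√(n/2) = 0.73 × √(60/2) = 0.73 × 5.477 = 3.998.
z_β = 3.998 − 2.576 = 1.422.
Power = Φ(1.422) = 0.923.

power ≈ 0.92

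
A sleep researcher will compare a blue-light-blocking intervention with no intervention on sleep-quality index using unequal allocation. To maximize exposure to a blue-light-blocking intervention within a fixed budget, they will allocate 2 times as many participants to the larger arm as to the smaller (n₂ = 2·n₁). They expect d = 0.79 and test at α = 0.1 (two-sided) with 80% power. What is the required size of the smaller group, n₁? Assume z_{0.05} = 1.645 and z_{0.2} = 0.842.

With allocation ratio k = n₂/n₁ = 2, Var(x̄₁−x̄₂) = σ²(1/n₁ + 1/(k·n₁)) = σ²·(k+1)/(k·n₁).
So n₁ = (1 + 1/k)·((z_{α/2} + z_β)/d)² = 1.500 × (2.487/0.79)².
n₁ = 1.500 × 9.91 = 14.9.
Round up: n₁ = 15, giving n₂ = 2 × 15 = 30.

n₁ = 15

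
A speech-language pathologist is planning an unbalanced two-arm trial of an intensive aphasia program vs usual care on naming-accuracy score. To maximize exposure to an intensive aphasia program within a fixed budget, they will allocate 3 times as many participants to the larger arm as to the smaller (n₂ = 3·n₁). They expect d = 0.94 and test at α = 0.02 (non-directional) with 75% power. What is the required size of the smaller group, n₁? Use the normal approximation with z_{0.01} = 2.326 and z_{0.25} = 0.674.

n₁ = 14

With allocation ratio k = n₂/n₁ = 3, Var(x̄₁−x̄₂) = σ²(1/n₁ + 1/(k·n₁)) = σ²·(k+1)/(k·n₁).
So n₁ = (1 + 1/k)·((z_{α/2} + z_β)/d)² = 1.333 × (3.000/0.94)².
n₁ = 1.333 × 10.19 = 13.6.
Round up: n₁ = 14, giving n₂ = 3 × 14 = 42.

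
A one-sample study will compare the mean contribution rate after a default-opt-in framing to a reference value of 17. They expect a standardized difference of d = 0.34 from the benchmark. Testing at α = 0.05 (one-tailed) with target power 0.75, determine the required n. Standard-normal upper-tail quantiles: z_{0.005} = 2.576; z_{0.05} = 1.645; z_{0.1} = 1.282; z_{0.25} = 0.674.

n = 47

For a one-sample test: n = ((z_{α} + z_β) / d)².
z_{α} + z_β = 1.645 + 0.674 = 2.319.
n = (2.319 / 0.34)² = 6.821² = 46.52.
Round up.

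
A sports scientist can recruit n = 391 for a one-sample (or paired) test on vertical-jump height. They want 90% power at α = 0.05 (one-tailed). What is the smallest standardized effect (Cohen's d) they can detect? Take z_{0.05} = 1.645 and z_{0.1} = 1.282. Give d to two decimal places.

d_min ≈ 0.15

For a single sample (or paired design) of n = 391: d_min = (z_{α} + z_β)/√n.
z-sum = 1.645 + 1.282 = 2.927.
d_min = 2.927 / √391 = 2.927 / 19.774 = 0.148.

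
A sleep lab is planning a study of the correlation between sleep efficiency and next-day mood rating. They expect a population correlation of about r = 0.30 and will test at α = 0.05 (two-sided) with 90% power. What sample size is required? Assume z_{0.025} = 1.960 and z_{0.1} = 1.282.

n = 113

Fisher's z: C = ½·ln((1+r)/(1−r)) = ½·ln(1.8571) = 0.3095.
n = ((z_{α/2} + z_β)/C)² + 3.
(1.960 + 1.282) / 0.3095 = 3.242 / 0.3095 = 10.475.
n = 10.475² + 3 = 109.72 + 3 = 112.7.
Round up.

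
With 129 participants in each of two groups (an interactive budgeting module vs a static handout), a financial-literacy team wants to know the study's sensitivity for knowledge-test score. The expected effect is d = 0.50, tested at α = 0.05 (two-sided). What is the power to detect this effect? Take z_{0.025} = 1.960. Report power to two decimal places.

power ≈ 0.98

For two equal groups, power = Φ(d·√(n/2) − z_{α/2}).
d·√(n/2) = 0.50 × √(129/2) = 0.50 × 8.031 = 4.016.
z_β = 4.016 − 1.960 = 2.056.
Power = Φ(2.056) = 0.980.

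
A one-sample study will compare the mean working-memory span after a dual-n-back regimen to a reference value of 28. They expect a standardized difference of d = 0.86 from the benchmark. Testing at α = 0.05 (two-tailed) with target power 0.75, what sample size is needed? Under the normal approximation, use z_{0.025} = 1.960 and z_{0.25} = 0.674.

n = 10

For a one-sample test: n = ((z_{α/2} + z_β) / d)².
z_{α/2} + z_β = 1.960 + 0.674 = 2.634.
n = (2.634 / 0.86)² = 3.063² = 9.38.
Round up.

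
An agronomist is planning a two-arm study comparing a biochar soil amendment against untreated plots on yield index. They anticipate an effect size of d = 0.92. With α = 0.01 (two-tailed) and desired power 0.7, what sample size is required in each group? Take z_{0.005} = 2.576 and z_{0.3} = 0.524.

For two independent groups with equal n: n = 2·((z_{α/2} + z_β) / d)².
z_{α/2} + z_β = 2.576 + 0.524 = 3.100.
n = 2 × (3.100 / 0.92)² = 2 × 3.370² = 2 × 11.35 = 22.7.
Round up to the next whole participant.

n = 23 per group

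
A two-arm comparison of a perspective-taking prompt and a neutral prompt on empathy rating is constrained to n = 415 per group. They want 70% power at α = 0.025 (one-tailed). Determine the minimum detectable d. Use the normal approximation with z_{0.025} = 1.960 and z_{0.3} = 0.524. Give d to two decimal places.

d_min ≈ 0.17

For two independent groups of n = 415 each: d_min = (z_{α} + z_β)·√(2/n).
z-sum = 1.960 + 0.524 = 2.484.
d_min = 2.484 × √(2/415) = 2.484 × 0.0694 = 0.172.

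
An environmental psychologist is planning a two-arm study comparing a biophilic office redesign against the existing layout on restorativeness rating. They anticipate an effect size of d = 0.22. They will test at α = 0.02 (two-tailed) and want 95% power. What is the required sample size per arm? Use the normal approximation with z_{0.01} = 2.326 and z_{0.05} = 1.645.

n = 652 per group

For two independent groups with equal n: n = 2·((z_{α/2} + z_β) / d)².
z_{α/2} + z_β = 2.326 + 1.645 = 3.971.
n = 2 × (3.971 / 0.22)² = 2 × 18.050² = 2 × 325.80 = 651.6.
Round up to the next whole participant.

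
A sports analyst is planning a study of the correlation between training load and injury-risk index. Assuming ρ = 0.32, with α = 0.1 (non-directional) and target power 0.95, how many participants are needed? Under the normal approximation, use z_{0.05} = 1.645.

n = 102

Fisher's z: C = ½·ln((1+r)/(1−r)) = ½·ln(1.9412) = 0.3316.
n = ((z_{α/2} + z_β)/C)² + 3.
(1.645 + 1.645) / 0.3316 = 3.290 / 0.3316 = 9.922.
n = 9.922² + 3 = 98.44 + 3 = 101.4.
Round up.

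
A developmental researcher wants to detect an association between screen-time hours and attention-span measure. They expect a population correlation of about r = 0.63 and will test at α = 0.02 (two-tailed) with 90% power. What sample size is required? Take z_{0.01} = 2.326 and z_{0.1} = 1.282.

n = 27

Fisher's z: C = ½·ln((1+r)/(1−r)) = ½·ln(4.4054) = 0.7414.
n = ((z_{α/2} + z_β)/C)² + 3.
(2.326 + 1.282) / 0.7414 = 3.608 / 0.7414 = 4.866.
n = 4.866² + 3 = 23.68 + 3 = 26.7.
Round up.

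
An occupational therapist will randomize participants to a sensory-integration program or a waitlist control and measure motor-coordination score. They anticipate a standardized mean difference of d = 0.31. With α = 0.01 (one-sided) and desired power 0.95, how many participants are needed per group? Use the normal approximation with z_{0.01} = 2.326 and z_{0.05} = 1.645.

n = 329 per group

For two independent groups with equal n: n = 2·((z_{α} + z_β) / d)².
z_{α} + z_β = 2.326 + 1.645 = 3.971.
n = 2 × (3.971 / 0.31)² = 2 × 12.810² = 2 × 164.09 = 328.2.
Round up to the next whole participant.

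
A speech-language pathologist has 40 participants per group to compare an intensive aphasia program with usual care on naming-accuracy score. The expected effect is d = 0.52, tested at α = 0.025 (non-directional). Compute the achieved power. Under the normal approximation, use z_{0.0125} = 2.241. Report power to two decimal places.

For two equal groups, power = Φ(d·√(n/2) − z_{α/2}).
d·√(n/2) = 0.52 × √(40/2) = 0.52 × 4.472 = 2.326.
z_β = 2.326 − 2.241 = 0.085.
Power = Φ(0.085) = 0.534.

power ≈ 0.53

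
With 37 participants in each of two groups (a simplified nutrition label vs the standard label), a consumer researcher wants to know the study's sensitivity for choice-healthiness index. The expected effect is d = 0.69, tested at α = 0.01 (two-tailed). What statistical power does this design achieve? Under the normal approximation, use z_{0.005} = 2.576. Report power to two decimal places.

For two equal groups, power = Φ(d·√(n/2) − z_{α/2}).
d·√(n/2) = 0.69 × √(37/2) = 0.69 × 4.301 = 2.968.
z_β = 2.968 − 2.576 = 0.392.
Power = Φ(0.392) = 0.652.

power ≈ 0.65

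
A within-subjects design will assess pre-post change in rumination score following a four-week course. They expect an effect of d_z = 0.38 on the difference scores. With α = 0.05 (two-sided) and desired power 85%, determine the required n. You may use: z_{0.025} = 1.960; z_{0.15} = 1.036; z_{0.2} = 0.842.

n = 63 pairs

For a paired (one-sample on differences) test: n = ((z_{α/2} + z_β) / d)².
z_{α/2} + z_β = 1.960 + 1.036 = 2.996.
n = (2.996 / 0.38)² = 7.884² = 62.16.
Round up.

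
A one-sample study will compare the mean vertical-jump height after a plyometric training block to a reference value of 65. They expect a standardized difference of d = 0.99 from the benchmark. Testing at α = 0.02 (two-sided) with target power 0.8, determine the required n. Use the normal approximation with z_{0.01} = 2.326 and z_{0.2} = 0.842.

For a one-sample test: n = ((z_{α/2} + z_β) / d)².
z_{α/2} + z_β = 2.326 + 0.842 = 3.168.
n = (3.168 / 0.99)² = 3.200² = 10.24.
Round up.

n = 11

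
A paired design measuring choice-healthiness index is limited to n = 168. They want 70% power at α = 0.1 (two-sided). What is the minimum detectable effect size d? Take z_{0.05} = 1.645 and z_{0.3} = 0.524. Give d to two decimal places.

For a single sample (or paired design) of n = 168: d_min = (z_{α/2} + z_β)/√n.
z-sum = 1.645 + 0.524 = 2.169.
d_min = 2.169 / √168 = 2.169 / 12.961 = 0.167.

d_min ≈ 0.17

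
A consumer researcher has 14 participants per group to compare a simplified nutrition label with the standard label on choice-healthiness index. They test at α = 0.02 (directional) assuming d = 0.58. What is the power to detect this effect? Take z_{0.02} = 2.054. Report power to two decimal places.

For two equal groups, power = Φ(d·√(n/2) − z_{α}).
d·√(n/2) = 0.58 × √(14/2) = 0.58 × 2.646 = 1.535.
z_β = 1.535 − 2.054 = -0.519.
Power = Φ(-0.519) = 0.302.

power ≈ 0.30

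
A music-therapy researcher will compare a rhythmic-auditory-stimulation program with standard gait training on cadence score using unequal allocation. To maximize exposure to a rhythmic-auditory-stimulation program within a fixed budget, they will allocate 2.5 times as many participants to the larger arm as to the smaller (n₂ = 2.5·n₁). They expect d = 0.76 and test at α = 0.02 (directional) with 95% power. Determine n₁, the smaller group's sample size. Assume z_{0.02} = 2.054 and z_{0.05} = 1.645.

n₁ = 34

With allocation ratio k = n₂/n₁ = 2.5, Var(x̄₁−x̄₂) = σ²(1/n₁ + 1/(k·n₁)) = σ²·(k+1)/(k·n₁).
So n₁ = (1 + 1/k)·((z_{α} + z_β)/d)² = 1.400 × (3.699/0.76)².
n₁ = 1.400 × 23.69 = 33.2.
Round up: n₁ = 34, giving n₂ = 2.5 × 34 = 85.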